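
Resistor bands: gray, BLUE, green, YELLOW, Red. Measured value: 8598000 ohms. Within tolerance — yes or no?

yes

Grey → 8 (first significant figure)
Blue → 6 (second significant figure)
Green → 5 (third significant figure)
Yellow → ×10^4 multiplier
Red → ±2% tolerance
865 × 10000 = 8650000 Ω
Allowed range: 8477000 Ω to 8823000 Ω.
8598000 ohms lies inside that range.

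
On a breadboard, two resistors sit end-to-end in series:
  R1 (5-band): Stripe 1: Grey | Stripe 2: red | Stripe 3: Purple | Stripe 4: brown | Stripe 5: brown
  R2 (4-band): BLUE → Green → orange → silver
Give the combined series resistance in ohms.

73270 Ω

R1: grey, red, violet → 827; brown ×10 → 8270 Ω.
R2: blue, green → 65; orange ×10^3 → 65000 Ω.
Series: 8270 + 65000 = 73270 Ω.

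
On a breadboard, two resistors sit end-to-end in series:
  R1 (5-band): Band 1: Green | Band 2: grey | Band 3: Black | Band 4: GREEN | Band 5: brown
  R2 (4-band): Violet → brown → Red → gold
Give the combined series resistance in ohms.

58007100 Ω

R1: green, grey, black → 580; green ×10^5 → 58000000 Ω.
R2: violet, brown → 71; red ×10^2 → 7100 Ω.
Series: 58000000 + 7100 = 58007100 Ω.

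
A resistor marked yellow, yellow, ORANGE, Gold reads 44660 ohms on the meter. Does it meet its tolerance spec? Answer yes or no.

Yellow → 4 (first significant figure)
Yellow → 4 (second significant figure)
Orange → ×10^3 multiplier
Gold → ±5% tolerance
44 × 1000 = 44000 Ω
Allowed range: 41800 Ω to 46200 Ω.
44660 ohms lies inside that range.

yes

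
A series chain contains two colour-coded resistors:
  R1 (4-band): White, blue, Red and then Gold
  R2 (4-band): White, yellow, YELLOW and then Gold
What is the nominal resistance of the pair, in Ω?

R1: white, blue → 96; red ×10^2 → 9600 Ω.
R2: white, yellow → 94; yellow ×10^4 → 940000 Ω.
Series: 9600 + 940000 = 949600 Ω.

949600 Ω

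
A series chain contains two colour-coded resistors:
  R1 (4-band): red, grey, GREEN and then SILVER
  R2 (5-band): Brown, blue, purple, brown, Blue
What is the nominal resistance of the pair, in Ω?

2801670 Ω

R1: red, grey → 28; green ×10^5 → 2800000 Ω.
R2: brown, blue, violet → 167; brown ×10 → 1670 Ω.
Series: 2800000 + 1670 = 2801670 Ω.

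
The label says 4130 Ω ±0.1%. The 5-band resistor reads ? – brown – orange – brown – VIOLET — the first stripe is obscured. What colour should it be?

yellow

4130 Ω = 413 × 10^1.
The first band gives digit 4 of the significand, and 4 is yellow.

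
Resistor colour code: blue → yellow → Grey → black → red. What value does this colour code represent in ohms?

648 Ω

Blue → 6 (first significant figure)
Yellow → 4 (second significant figure)
Grey → 8 (third significant figure)
Black → ×1 multiplier
648 × 1 = 648 Ω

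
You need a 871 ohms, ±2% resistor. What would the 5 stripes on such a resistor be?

grey, violet, brown, black, red

871 Ω = 871 × 10^0.
8 → grey
7 → violet
1 → brown
Multiplier 10^0 → black.
±2% tolerance → red.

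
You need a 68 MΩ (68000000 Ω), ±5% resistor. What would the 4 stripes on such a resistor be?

68000000 Ω = 68 × 10^6.
6 → blue
8 → grey
Multiplier 10^6 → blue.
±5% tolerance → gold.

blue, grey, blue, gold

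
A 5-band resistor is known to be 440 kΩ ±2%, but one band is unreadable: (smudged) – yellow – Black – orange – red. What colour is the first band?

yellow

440000 Ω = 440 × 10^3.
The first band gives digit 4 of the significand, and 4 is yellow.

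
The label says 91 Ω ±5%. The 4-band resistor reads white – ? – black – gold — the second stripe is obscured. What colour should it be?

91 Ω = 91 × 10^0.
The second band gives digit 1 of the significand, and 1 is brown.

brown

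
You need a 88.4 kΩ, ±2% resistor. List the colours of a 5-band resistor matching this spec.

grey, grey, yellow, red, red

88400 Ω = 884 × 10^2.
8 → grey
8 → grey
4 → yellow
Multiplier 10^2 → red.
±2% tolerance → red.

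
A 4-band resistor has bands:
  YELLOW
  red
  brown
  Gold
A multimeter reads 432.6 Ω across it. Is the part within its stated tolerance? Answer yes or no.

yes

Yellow → 4 (first significant figure)
Red → 2 (second significant figure)
Brown → ×10 multiplier
Gold → ±5% tolerance
42 × 10 = 420 Ω
Allowed range: 399 Ω to 441 Ω.
432.6 Ω lies inside that range.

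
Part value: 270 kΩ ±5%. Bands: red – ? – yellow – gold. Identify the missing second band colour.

270000 Ω = 27 × 10^4.
The second band gives digit 7 of the significand, and 7 is violet.

violet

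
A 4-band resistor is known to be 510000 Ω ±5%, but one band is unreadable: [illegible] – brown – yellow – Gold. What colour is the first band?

510000 Ω = 51 × 10^4.
The first band gives digit 5 of the significand, and 5 is green.

green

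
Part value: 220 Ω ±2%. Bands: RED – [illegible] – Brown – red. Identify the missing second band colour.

220 Ω = 22 × 10^1.
The second band gives digit 2 of the significand, and 2 is red.

red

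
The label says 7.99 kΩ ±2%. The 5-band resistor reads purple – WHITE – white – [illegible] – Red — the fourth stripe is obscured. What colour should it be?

brown

7990 Ω = 799 × 10^1.
The fourth band is the multiplier, 10^1, which is brown.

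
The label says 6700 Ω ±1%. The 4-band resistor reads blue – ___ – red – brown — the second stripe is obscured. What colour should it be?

violet

6700 Ω = 67 × 10^2.
The second band gives digit 7 of the significand, and 7 is violet.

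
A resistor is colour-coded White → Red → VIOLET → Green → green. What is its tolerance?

±0.5%

The last band, green, is the tolerance band.
Green corresponds to ±0.5%.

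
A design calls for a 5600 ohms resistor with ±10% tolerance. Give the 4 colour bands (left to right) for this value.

5600 Ω = 56 × 10^2.
5 → green
6 → blue
Multiplier 10^2 → red.
±10% tolerance → silver.

green, blue, red, silver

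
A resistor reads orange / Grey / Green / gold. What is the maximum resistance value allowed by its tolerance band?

3990000 Ω

Orange → 3 (first significant figure)
Grey → 8 (second significant figure)
Green → ×10^5 multiplier
Gold → ±5% tolerance
38 × 100000 = 3800000 Ω
Maximum = 3800000 × (1 + 5/100) = 3990000 Ω.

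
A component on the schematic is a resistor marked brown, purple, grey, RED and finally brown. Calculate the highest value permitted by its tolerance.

17978 Ω

Brown → 1 (first significant figure)
Violet → 7 (second significant figure)
Grey → 8 (third significant figure)
Red → ×10^2 multiplier
Brown → ±1% tolerance
178 × 100 = 17800 Ω
Highest = 17800 × (1 + 1/100) = 17978 Ω.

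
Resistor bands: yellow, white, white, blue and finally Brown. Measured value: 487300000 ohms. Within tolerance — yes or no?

Yellow → 4 (first significant figure)
White → 9 (second significant figure)
White → 9 (third significant figure)
Blue → ×10^6 multiplier
Brown → ±1% tolerance
499 × 1000000 = 499000000 Ω
Allowed range: 494010000 Ω to 503990000 Ω.
487300000 ohms lies outside that range.

no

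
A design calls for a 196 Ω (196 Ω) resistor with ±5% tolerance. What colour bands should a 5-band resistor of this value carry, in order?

brown, white, blue, black, gold

196 Ω = 196 × 10^0.
1 → brown
9 → white
6 → blue
Multiplier 10^0 → black.
±5% tolerance → gold.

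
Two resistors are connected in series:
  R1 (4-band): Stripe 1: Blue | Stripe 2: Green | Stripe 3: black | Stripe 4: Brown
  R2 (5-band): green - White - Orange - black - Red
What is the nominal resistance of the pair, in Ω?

R1: blue, green → 65; black ×1 → 65 Ω.
R2: green, white, orange → 593; black ×1 → 593 Ω.
Series: 65 + 593 = 658 Ω.

658 Ω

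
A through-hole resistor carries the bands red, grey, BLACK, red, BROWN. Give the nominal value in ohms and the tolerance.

28000 Ω ±1%

Red → 2 (first significant figure)
Grey → 8 (second significant figure)
Black → 0 (third significant figure)
Red → ×10^2 multiplier
Brown → ±1% tolerance
280 × 100 = 28000 Ω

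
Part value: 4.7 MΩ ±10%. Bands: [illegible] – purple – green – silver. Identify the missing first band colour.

yellow

4700000 Ω = 47 × 10^5.
The first band gives digit 4 of the significand, and 4 is yellow.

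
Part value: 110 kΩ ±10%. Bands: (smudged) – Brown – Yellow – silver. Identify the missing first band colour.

brown

110000 Ω = 11 × 10^4.
The first band gives digit 1 of the significand, and 1 is brown.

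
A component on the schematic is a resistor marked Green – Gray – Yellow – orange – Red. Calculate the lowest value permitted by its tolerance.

Green → 5 (first significant figure)
Grey → 8 (second significant figure)
Yellow → 4 (third significant figure)
Orange → ×10^3 multiplier
Red → ±2% tolerance
584 × 1000 = 584000 Ω
Lowest = 584000 × (1 − 2/100) = 572320 Ω.

572320 Ω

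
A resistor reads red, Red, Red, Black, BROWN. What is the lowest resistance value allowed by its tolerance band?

Red → 2 (first significant figure)
Red → 2 (second significant figure)
Red → 2 (third significant figure)
Black → ×1 multiplier
Brown → ±1% tolerance
222 × 1 = 222 Ω
Lowest = 222 × (1 − 1/100) = 219.78 Ω.

219.78 Ω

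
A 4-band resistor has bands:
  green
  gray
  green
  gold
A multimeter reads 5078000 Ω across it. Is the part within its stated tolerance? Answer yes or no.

Green → 5 (first significant figure)
Grey → 8 (second significant figure)
Green → ×10^5 multiplier
Gold → ±5% tolerance
58 × 100000 = 5800000 Ω
Allowed range: 5510000 Ω to 6090000 Ω.
5078000 Ω lies outside that range.

no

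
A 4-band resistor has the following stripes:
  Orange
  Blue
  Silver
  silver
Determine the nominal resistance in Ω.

0.36 Ω

Orange → 3 (first significant figure)
Blue → 6 (second significant figure)
Silver → ×0.01 multiplier
36 × 0.01 = 0.36 Ω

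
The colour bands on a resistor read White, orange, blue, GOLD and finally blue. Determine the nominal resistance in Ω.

White → 9 (first significant figure)
Orange → 3 (second significant figure)
Blue → 6 (third significant figure)
Gold → ×0.1 multiplier
936 × 0.1 = 93.6 Ω

93.6 Ω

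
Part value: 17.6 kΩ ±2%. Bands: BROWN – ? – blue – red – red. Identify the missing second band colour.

violet

17600 Ω = 176 × 10^2.
The second band gives digit 7 of the significand, and 7 is violet.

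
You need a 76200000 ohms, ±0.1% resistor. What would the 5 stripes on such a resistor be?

76200000 Ω = 762 × 10^5.
7 → violet
6 → blue
2 → red
Multiplier 10^5 → green.
±0.1% tolerance → violet.

violet, blue, red, green, violet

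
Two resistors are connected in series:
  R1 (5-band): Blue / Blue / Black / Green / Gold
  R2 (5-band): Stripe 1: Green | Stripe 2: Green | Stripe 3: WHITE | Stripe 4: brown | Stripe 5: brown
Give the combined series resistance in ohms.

R1: blue, blue, black → 660; green ×10^5 → 66000000 Ω.
R2: green, green, white → 559; brown ×10 → 5590 Ω.
Series: 66000000 + 5590 = 66005590 Ω.

66005590 Ω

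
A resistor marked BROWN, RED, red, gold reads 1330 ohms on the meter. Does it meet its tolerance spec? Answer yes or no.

no

Brown → 1 (first significant figure)
Red → 2 (second significant figure)
Red → ×10^2 multiplier
Gold → ±5% tolerance
12 × 100 = 1200 Ω
Allowed range: 1140 Ω to 1260 Ω.
1330 ohms lies outside that range.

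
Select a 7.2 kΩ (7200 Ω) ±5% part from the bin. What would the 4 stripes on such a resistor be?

7200 Ω = 72 × 10^2.
7 → violet
2 → red
Multiplier 10^2 → red.
±5% tolerance → gold.

violet, red, red, gold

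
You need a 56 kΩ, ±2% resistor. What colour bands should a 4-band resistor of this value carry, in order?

green, blue, orange, red

56000 Ω = 56 × 10^3.
5 → green
6 → blue
Multiplier 10^3 → orange.
±2% tolerance → red.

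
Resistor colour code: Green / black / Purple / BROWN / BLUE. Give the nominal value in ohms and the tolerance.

5070 Ω ±0.25%

Green → 5 (first significant figure)
Black → 0 (second significant figure)
Violet → 7 (third significant figure)
Brown → ×10 multiplier
Blue → ±0.25% tolerance
507 × 10 = 5070 Ω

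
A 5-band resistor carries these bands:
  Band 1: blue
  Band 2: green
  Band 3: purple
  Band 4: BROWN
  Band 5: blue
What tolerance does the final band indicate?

The last band, blue, is the tolerance band.
Blue corresponds to ±0.25%.

±0.25%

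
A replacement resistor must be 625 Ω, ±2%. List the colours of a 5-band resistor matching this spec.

625 Ω = 625 × 10^0.
6 → blue
2 → red
5 → green
Multiplier 10^0 → black.
±2% tolerance → red.

blue, red, green, black, red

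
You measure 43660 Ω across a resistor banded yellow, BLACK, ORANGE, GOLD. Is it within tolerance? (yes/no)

no

Yellow → 4 (first significant figure)
Black → 0 (second significant figure)
Orange → ×10^3 multiplier
Gold → ±5% tolerance
40 × 1000 = 40000 Ω
Allowed range: 38000 Ω to 42000 Ω.
43660 Ω lies outside that range.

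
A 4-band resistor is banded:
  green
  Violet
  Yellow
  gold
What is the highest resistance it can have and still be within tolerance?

Green → 5 (first significant figure)
Violet → 7 (second significant figure)
Yellow → ×10^4 multiplier
Gold → ±5% tolerance
57 × 10000 = 570000 Ω
Highest = 570000 × (1 + 5/100) = 598500 Ω.

598500 Ω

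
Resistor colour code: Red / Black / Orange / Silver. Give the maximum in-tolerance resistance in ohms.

22000 Ω

Red → 2 (first significant figure)
Black → 0 (second significant figure)
Orange → ×10^3 multiplier
Silver → ±10% tolerance
20 × 1000 = 20000 Ω
Maximum = 20000 × (1 + 10/100) = 22000 Ω.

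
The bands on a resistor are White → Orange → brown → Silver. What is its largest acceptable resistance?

1023 Ω

White → 9 (first significant figure)
Orange → 3 (second significant figure)
Brown → ×10 multiplier
Silver → ±10% tolerance
93 × 10 = 930 Ω
Largest = 930 × (1 + 10/100) = 1023 Ω.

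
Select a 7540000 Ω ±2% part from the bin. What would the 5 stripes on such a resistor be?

violet, green, yellow, yellow, red

7540000 Ω = 754 × 10^4.
7 → violet
5 → green
4 → yellow
Multiplier 10^4 → yellow.
±2% tolerance → red.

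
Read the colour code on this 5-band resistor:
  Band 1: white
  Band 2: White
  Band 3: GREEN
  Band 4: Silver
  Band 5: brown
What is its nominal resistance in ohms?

9.95 Ω

White → 9 (first significant figure)
White → 9 (second significant figure)
Green → 5 (third significant figure)
Silver → ×0.01 multiplier
995 × 0.01 = 9.95 Ω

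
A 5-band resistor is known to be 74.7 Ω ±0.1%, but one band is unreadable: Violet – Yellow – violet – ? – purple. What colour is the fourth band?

74.7 Ω = 747 × 10^-1.
The fourth band is the multiplier, 10^-1, which is gold.

gold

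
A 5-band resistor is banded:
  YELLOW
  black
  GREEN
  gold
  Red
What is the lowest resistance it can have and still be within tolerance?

Yellow → 4 (first significant figure)
Black → 0 (second significant figure)
Green → 5 (third significant figure)
Gold → ×0.1 multiplier
Red → ±2% tolerance
405 × 0.1 = 40.5 Ω
Lowest = 40.5 × (1 − 2/100) = 39.69 Ω.

39.69 Ω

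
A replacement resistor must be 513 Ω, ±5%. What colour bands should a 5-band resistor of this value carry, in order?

513 Ω = 513 × 10^0.
5 → green
1 → brown
3 → orange
Multiplier 10^0 → black.
±5% tolerance → gold.

green, brown, orange, black, gold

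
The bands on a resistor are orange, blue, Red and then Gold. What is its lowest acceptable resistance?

3420 Ω

Orange → 3 (first significant figure)
Blue → 6 (second significant figure)
Red → ×10^2 multiplier
Gold → ±5% tolerance
36 × 100 = 3600 Ω
Lowest = 3600 × (1 − 5/100) = 3420 Ω.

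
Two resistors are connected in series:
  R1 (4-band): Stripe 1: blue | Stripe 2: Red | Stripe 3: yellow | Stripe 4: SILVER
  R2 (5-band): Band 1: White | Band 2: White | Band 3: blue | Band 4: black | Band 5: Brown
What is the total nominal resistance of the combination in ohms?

R1: blue, red → 62; yellow ×10^4 → 620000 Ω.
R2: white, white, blue → 996; black ×1 → 996 Ω.
Series: 620000 + 996 = 620996 Ω.

620996 Ω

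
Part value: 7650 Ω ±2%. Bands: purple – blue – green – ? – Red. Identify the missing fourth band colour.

7650 Ω = 765 × 10^1.
The fourth band is the multiplier, 10^1, which is brown.

brown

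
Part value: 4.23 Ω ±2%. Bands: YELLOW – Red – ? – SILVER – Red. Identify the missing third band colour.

4.23 Ω = 423 × 10^-2.
The third band gives digit 3 of the significand, and 3 is orange.

orange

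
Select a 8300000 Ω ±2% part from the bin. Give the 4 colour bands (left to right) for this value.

grey, orange, green, red

8300000 Ω = 83 × 10^5.
8 → grey
3 → orange
Multiplier 10^5 → green.
±2% tolerance → red.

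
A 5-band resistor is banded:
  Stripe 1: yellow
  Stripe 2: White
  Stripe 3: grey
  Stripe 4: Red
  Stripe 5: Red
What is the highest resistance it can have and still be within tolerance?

50796 Ω

Yellow → 4 (first significant figure)
White → 9 (second significant figure)
Grey → 8 (third significant figure)
Red → ×10^2 multiplier
Red → ±2% tolerance
498 × 100 = 49800 Ω
Highest = 49800 × (1 + 2/100) = 50796 Ω.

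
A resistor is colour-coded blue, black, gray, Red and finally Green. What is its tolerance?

±0.5%

The last band, green, is the tolerance band.
Green corresponds to ±0.5%.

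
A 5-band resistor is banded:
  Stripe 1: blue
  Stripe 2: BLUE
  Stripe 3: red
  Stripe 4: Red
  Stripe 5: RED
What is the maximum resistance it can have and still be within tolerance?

67524 Ω

Blue → 6 (first significant figure)
Blue → 6 (second significant figure)
Red → 2 (third significant figure)
Red → ×10^2 multiplier
Red → ±2% tolerance
662 × 100 = 66200 Ω
Maximum = 66200 × (1 + 2/100) = 67524 Ω.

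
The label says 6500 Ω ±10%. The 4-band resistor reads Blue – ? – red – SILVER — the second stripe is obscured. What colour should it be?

6500 Ω = 65 × 10^2.
The second band gives digit 5 of the significand, and 5 is green.

green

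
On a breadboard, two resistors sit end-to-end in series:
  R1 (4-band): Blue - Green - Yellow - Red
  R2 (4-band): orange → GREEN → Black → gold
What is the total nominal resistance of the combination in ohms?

650035 Ω

R1: blue, green → 65; yellow ×10^4 → 650000 Ω.
R2: orange, green → 35; black ×1 → 35 Ω.
Series: 650000 + 35 = 650035 Ω.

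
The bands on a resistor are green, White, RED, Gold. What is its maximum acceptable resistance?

Green → 5 (first significant figure)
White → 9 (second significant figure)
Red → ×10^2 multiplier
Gold → ±5% tolerance
59 × 100 = 5900 Ω
Maximum = 5900 × (1 + 5/100) = 6195 Ω.

6195 Ω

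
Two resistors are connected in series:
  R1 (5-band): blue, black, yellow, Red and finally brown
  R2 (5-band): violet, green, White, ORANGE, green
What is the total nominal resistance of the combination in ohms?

R1: blue, black, yellow → 604; red ×10^2 → 60400 Ω.
R2: violet, green, white → 759; orange ×10^3 → 759000 Ω.
Series: 60400 + 759000 = 819400 Ω.

819400 Ω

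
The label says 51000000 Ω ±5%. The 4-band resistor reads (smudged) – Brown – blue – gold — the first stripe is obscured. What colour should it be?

51000000 Ω = 51 × 10^6.
The first band gives digit 5 of the significand, and 5 is green.

green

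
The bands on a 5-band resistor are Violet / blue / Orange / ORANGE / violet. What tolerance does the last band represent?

The last band, violet, is the tolerance band.
Violet corresponds to ±0.1%.

±0.1%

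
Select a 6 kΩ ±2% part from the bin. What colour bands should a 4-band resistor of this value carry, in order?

6000 Ω = 60 × 10^2.
6 → blue
0 → black
Multiplier 10^2 → red.
±2% tolerance → red.

blue, black, red, red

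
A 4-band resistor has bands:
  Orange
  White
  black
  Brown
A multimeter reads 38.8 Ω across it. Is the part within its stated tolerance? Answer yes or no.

yes

Orange → 3 (first significant figure)
White → 9 (second significant figure)
Black → ×1 multiplier
Brown → ±1% tolerance
39 × 1 = 39 Ω
Allowed range: 38.61 Ω to 39.39 Ω.
38.8 Ω lies inside that range.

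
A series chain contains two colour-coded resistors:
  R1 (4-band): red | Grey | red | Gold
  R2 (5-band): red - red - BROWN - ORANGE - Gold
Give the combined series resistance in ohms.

R1: red, grey → 28; red ×10^2 → 2800 Ω.
R2: red, red, brown → 221; orange ×10^3 → 221000 Ω.
Series: 2800 + 221000 = 223800 Ω.

223800 Ω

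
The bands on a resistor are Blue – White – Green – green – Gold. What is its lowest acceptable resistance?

66025000 Ω

Blue → 6 (first significant figure)
White → 9 (second significant figure)
Green → 5 (third significant figure)
Green → ×10^5 multiplier
Gold → ±5% tolerance
695 × 100000 = 69500000 Ω
Lowest = 69500000 × (1 − 5/100) = 66025000 Ω.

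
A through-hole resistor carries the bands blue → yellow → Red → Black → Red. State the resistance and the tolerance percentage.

Blue → 6 (first significant figure)
Yellow → 4 (second significant figure)
Red → 2 (third significant figure)
Black → ×1 multiplier
Red → ±2% tolerance
642 × 1 = 642 Ω

642 Ω ±2%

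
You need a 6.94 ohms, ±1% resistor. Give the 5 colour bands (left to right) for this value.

blue, white, yellow, silver, brown

6.94 Ω = 694 × 10^-2.
6 → blue
9 → white
4 → yellow
Multiplier 10^-2 → silver.
±1% tolerance → brown.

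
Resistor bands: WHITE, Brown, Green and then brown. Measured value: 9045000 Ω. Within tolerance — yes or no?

White → 9 (first significant figure)
Brown → 1 (second significant figure)
Green → ×10^5 multiplier
Brown → ±1% tolerance
91 × 100000 = 9100000 Ω
Allowed range: 9009000 Ω to 9191000 Ω.
9045000 Ω lies inside that range.

yes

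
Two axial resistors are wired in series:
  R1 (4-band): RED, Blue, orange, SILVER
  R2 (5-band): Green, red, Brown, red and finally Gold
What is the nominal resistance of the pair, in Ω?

78100 Ω

R1: red, blue → 26; orange ×10^3 → 26000 Ω.
R2: green, red, brown → 521; red ×10^2 → 52100 Ω.
Series: 26000 + 52100 = 78100 Ω.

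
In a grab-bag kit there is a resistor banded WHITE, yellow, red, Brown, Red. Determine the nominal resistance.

White → 9 (first significant figure)
Yellow → 4 (second significant figure)
Red → 2 (third significant figure)
Brown → ×10 multiplier
942 × 10 = 9420 Ω

9420 Ω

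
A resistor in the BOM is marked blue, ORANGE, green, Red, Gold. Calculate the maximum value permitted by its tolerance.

66675 Ω

Blue → 6 (first significant figure)
Orange → 3 (second significant figure)
Green → 5 (third significant figure)
Red → ×10^2 multiplier
Gold → ±5% tolerance
635 × 100 = 63500 Ω
Maximum = 63500 × (1 + 5/100) = 66675 Ω.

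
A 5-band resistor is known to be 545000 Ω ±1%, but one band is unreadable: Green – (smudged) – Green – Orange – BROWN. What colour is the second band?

yellow

545000 Ω = 545 × 10^3.
The second band gives digit 4 of the significand, and 4 is yellow.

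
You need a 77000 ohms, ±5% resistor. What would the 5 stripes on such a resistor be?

violet, violet, black, red, gold

77000 Ω = 770 × 10^2.
7 → violet
7 → violet
0 → black
Multiplier 10^2 → red.
±5% tolerance → gold.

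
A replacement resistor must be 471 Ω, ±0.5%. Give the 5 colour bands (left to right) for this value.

471 Ω = 471 × 10^0.
4 → yellow
7 → violet
1 → brown
Multiplier 10^0 → black.
±0.5% tolerance → green.

yellow, violet, brown, black, green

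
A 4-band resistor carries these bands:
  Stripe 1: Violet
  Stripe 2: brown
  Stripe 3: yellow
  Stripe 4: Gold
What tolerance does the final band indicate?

±5%

The last band, gold, is the tolerance band.
Gold corresponds to ±5%.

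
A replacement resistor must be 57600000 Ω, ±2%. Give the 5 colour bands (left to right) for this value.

green, violet, blue, green, red

57600000 Ω = 576 × 10^5.
5 → green
7 → violet
6 → blue
Multiplier 10^5 → green.
±2% tolerance → red.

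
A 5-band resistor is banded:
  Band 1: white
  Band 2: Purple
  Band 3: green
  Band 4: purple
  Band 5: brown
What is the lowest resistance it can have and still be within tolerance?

White → 9 (first significant figure)
Violet → 7 (second significant figure)
Green → 5 (third significant figure)
Violet → ×10^7 multiplier
Brown → ±1% tolerance
975 × 10000000 = 9750000000 Ω
Lowest = 9750000000 × (1 − 1/100) = 9652500000 Ω.

9652500000 Ω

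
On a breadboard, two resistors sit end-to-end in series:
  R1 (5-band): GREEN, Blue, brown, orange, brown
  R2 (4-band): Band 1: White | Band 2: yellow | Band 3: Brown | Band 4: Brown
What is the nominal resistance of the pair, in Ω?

561940 Ω

R1: green, blue, brown → 561; orange ×10^3 → 561000 Ω.
R2: white, yellow → 94; brown ×10 → 940 Ω.
Series: 561000 + 940 = 561940 Ω.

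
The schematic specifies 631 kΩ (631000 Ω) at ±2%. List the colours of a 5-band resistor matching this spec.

blue, orange, brown, orange, red

631000 Ω = 631 × 10^3.
6 → blue
3 → orange
1 → brown
Multiplier 10^3 → orange.
±2% tolerance → red.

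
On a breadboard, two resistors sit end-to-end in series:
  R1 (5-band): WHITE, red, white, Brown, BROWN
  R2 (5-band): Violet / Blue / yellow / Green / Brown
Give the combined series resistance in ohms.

R1: white, red, white → 929; brown ×10 → 9290 Ω.
R2: violet, blue, yellow → 764; green ×10^5 → 76400000 Ω.
Series: 9290 + 76400000 = 76409290 Ω.

76409290 Ω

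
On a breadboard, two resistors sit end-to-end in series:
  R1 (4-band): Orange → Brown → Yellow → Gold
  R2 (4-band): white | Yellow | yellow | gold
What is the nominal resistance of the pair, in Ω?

R1: orange, brown → 31; yellow ×10^4 → 310000 Ω.
R2: white, yellow → 94; yellow ×10^4 → 940000 Ω.
Series: 310000 + 940000 = 1250000 Ω.

1250000 Ω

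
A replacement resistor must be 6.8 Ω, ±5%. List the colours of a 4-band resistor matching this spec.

6.8 Ω = 68 × 10^-1.
6 → blue
8 → grey
Multiplier 10^-1 → gold.
±5% tolerance → gold.

blue, grey, gold, gold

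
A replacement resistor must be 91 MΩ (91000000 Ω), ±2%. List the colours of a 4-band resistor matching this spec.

91000000 Ω = 91 × 10^6.
9 → white
1 → brown
Multiplier 10^6 → blue.
±2% tolerance → red.

white, brown, blue, red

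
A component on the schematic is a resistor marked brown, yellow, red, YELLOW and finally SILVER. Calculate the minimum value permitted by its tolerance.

Brown → 1 (first significant figure)
Yellow → 4 (second significant figure)
Red → 2 (third significant figure)
Yellow → ×10^4 multiplier
Silver → ±10% tolerance
142 × 10000 = 1420000 Ω
Minimum = 1420000 × (1 − 10/100) = 1278000 Ω.

1278000 Ω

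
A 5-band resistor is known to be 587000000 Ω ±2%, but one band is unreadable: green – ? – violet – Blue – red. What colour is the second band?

587000000 Ω = 587 × 10^6.
The second band gives digit 8 of the significand, and 8 is grey.

grey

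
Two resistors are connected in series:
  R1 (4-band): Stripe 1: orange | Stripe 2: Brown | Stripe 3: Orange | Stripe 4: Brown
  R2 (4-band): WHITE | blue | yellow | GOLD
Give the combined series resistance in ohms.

R1: orange, brown → 31; orange ×10^3 → 31000 Ω.
R2: white, blue → 96; yellow ×10^4 → 960000 Ω.
Series: 31000 + 960000 = 991000 Ω.

991000 Ω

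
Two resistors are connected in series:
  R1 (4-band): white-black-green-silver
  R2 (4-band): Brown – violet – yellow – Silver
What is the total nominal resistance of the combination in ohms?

R1: white, black → 90; green ×10^5 → 9000000 Ω.
R2: brown, violet → 17; yellow ×10^4 → 170000 Ω.
Series: 9000000 + 170000 = 9170000 Ω.

9170000 Ω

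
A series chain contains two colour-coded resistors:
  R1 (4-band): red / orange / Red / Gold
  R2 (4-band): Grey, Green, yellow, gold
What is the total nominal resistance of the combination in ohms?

852300 Ω

R1: red, orange → 23; red ×10^2 → 2300 Ω.
R2: grey, green → 85; yellow ×10^4 → 850000 Ω.
Series: 2300 + 850000 = 852300 Ω.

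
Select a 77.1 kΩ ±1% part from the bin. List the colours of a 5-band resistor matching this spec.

violet, violet, brown, red, brown

77100 Ω = 771 × 10^2.
7 → violet
7 → violet
1 → brown
Multiplier 10^2 → red.
±1% tolerance → brown.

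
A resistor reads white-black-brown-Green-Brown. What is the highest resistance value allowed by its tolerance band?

91001000 Ω

White → 9 (first significant figure)
Black → 0 (second significant figure)
Brown → 1 (third significant figure)
Green → ×10^5 multiplier
Brown → ±1% tolerance
901 × 100000 = 90100000 Ω
Highest = 90100000 × (1 + 1/100) = 91001000 Ω.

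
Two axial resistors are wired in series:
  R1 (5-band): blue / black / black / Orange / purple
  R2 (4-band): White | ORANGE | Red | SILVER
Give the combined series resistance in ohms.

R1: blue, black, black → 600; orange ×10^3 → 600000 Ω.
R2: white, orange → 93; red ×10^2 → 9300 Ω.
Series: 600000 + 9300 = 609300 Ω.

609300 Ω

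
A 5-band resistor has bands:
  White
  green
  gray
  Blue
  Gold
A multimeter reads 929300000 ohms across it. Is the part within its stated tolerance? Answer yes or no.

White → 9 (first significant figure)
Green → 5 (second significant figure)
Grey → 8 (third significant figure)
Blue → ×10^6 multiplier
Gold → ±5% tolerance
958 × 1000000 = 958000000 Ω
Allowed range: 910100000 Ω to 1005900000 Ω.
929300000 ohms lies inside that range.

yes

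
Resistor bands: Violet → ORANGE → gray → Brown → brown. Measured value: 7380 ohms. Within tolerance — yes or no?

Violet → 7 (first significant figure)
Orange → 3 (second significant figure)
Grey → 8 (third significant figure)
Brown → ×10 multiplier
Brown → ±1% tolerance
738 × 10 = 7380 Ω
Allowed range: 7306.2 Ω to 7453.8 Ω.
7380 ohms lies inside that range.

yes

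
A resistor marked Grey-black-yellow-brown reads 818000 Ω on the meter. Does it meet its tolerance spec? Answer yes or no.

no

Grey → 8 (first significant figure)
Black → 0 (second significant figure)
Yellow → ×10^4 multiplier
Brown → ±1% tolerance
80 × 10000 = 800000 Ω
Allowed range: 792000 Ω to 808000 Ω.
818000 Ω lies outside that range.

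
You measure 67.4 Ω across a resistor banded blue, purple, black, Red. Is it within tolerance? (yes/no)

yes

Blue → 6 (first significant figure)
Violet → 7 (second significant figure)
Black → ×1 multiplier
Red → ±2% tolerance
67 × 1 = 67 Ω
Allowed range: 65.66 Ω to 68.34 Ω.
67.4 Ω lies inside that range.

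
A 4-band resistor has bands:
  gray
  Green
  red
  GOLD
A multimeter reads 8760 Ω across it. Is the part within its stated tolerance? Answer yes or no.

Grey → 8 (first significant figure)
Green → 5 (second significant figure)
Red → ×10^2 multiplier
Gold → ±5% tolerance
85 × 100 = 8500 Ω
Allowed range: 8075 Ω to 8925 Ω.
8760 Ω lies inside that range.

yes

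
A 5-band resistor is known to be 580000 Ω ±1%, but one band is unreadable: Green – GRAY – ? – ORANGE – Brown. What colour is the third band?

580000 Ω = 580 × 10^3.
The third band gives digit 0 of the significand, and 0 is black.

black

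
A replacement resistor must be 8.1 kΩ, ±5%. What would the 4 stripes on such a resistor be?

8100 Ω = 81 × 10^2.
8 → grey
1 → brown
Multiplier 10^2 → red.
±5% tolerance → gold.

grey, brown, red, gold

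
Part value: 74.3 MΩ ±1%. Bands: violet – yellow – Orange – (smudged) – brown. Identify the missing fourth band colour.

74300000 Ω = 743 × 10^5.
The fourth band is the multiplier, 10^5, which is green.

green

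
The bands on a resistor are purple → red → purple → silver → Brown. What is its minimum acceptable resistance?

7.1973 Ω

Violet → 7 (first significant figure)
Red → 2 (second significant figure)
Violet → 7 (third significant figure)
Silver → ×0.01 multiplier
Brown → ±1% tolerance
727 × 0.01 = 7.27 Ω
Minimum = 7.27 × (1 − 1/100) = 7.1973 Ω.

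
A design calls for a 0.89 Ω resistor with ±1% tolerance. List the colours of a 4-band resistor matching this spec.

grey, white, silver, brown

0.89 Ω = 89 × 10^-2.
8 → grey
9 → white
Multiplier 10^-2 → silver.
±1% tolerance → brown.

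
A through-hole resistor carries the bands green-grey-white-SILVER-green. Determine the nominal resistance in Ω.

5.89 Ω

Green → 5 (first significant figure)
Grey → 8 (second significant figure)
White → 9 (third significant figure)
Silver → ×0.01 multiplier
589 × 0.01 = 5.89 Ω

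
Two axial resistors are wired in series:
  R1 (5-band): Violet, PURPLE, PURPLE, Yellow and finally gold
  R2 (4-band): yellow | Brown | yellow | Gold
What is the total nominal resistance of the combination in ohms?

R1: violet, violet, violet → 777; yellow ×10^4 → 7770000 Ω.
R2: yellow, brown → 41; yellow ×10^4 → 410000 Ω.
Series: 7770000 + 410000 = 8180000 Ω.

8180000 Ω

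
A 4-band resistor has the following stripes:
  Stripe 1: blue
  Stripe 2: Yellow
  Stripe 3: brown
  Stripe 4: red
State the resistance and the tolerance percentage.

Blue → 6 (first significant figure)
Yellow → 4 (second significant figure)
Brown → ×10 multiplier
Red → ±2% tolerance
64 × 10 = 640 Ω

640 Ω ±2%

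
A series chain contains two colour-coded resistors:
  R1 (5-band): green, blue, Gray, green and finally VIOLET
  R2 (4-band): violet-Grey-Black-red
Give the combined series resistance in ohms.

56800078 Ω

R1: green, blue, grey → 568; green ×10^5 → 56800000 Ω.
R2: violet, grey → 78; black ×1 → 78 Ω.
Series: 56800000 + 78 = 56800078 Ω.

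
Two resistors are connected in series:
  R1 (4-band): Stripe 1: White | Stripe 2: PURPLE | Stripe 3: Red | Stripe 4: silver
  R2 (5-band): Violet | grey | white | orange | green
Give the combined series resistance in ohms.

798700 Ω

R1: white, violet → 97; red ×10^2 → 9700 Ω.
R2: violet, grey, white → 789; orange ×10^3 → 789000 Ω.
Series: 9700 + 789000 = 798700 Ω.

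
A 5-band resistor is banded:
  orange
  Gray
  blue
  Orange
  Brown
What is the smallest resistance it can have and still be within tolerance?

Orange → 3 (first significant figure)
Grey → 8 (second significant figure)
Blue → 6 (third significant figure)
Orange → ×10^3 multiplier
Brown → ±1% tolerance
386 × 1000 = 386000 Ω
Smallest = 386000 × (1 − 1/100) = 382140 Ω.

382140 Ω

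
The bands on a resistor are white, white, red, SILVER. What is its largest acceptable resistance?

White → 9 (first significant figure)
White → 9 (second significant figure)
Red → ×10^2 multiplier
Silver → ±10% tolerance
99 × 100 = 9900 Ω
Largest = 9900 × (1 + 10/100) = 10890 Ω.

10890 Ω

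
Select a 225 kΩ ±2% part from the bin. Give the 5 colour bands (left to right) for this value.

225000 Ω = 225 × 10^3.
2 → red
2 → red
5 → green
Multiplier 10^3 → orange.
±2% tolerance → red.

red, red, green, orange, red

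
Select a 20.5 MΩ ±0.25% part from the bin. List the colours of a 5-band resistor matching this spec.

20500000 Ω = 205 × 10^5.
2 → red
0 → black
5 → green
Multiplier 10^5 → green.
±0.25% tolerance → blue.

red, black, green, green, blue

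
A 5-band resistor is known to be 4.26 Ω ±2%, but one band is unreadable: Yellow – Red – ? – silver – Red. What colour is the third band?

blue

4.26 Ω = 426 × 10^-2.
The third band gives digit 6 of the significand, and 6 is blue.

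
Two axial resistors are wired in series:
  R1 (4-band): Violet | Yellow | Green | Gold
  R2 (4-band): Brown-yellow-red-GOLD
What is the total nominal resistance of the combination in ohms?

7401400 Ω

R1: violet, yellow → 74; green ×10^5 → 7400000 Ω.
R2: brown, yellow → 14; red ×10^2 → 1400 Ω.
Series: 7400000 + 1400 = 7401400 Ω.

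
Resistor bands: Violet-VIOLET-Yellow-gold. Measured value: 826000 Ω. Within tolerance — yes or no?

Violet → 7 (first significant figure)
Violet → 7 (second significant figure)
Yellow → ×10^4 multiplier
Gold → ±5% tolerance
77 × 10000 = 770000 Ω
Allowed range: 731500 Ω to 808500 Ω.
826000 Ω lies outside that range.

no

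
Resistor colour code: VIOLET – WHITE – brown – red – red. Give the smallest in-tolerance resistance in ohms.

77518 Ω

Violet → 7 (first significant figure)
White → 9 (second significant figure)
Brown → 1 (third significant figure)
Red → ×10^2 multiplier
Red → ±2% tolerance
791 × 100 = 79100 Ω
Smallest = 79100 × (1 − 2/100) = 77518 Ω.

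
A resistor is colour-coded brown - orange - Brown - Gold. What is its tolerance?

The last band, gold, is the tolerance band.
Gold corresponds to ±5%.

±5%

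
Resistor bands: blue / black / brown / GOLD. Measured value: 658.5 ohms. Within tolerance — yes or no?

no

Blue → 6 (first significant figure)
Black → 0 (second significant figure)
Brown → ×10 multiplier
Gold → ±5% tolerance
60 × 10 = 600 Ω
Allowed range: 570 Ω to 630 Ω.
658.5 ohms lies outside that range.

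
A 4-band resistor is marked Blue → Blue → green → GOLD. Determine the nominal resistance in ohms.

Blue → 6 (first significant figure)
Blue → 6 (second significant figure)
Green → ×10^5 multiplier
66 × 100000 = 6600000 Ω

6600000 Ω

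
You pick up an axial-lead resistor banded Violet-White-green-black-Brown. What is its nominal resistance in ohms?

Violet → 7 (first significant figure)
White → 9 (second significant figure)
Green → 5 (third significant figure)
Black → ×1 multiplier
795 × 1 = 795 Ω

795 Ω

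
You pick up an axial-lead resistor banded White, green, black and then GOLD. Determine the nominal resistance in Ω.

White → 9 (first significant figure)
Green → 5 (second significant figure)
Black → ×1 multiplier
95 × 1 = 95 Ω

95 Ω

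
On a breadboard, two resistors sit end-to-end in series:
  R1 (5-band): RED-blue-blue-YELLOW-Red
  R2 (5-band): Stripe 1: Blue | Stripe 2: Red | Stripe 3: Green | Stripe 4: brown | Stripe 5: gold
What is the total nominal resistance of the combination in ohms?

R1: red, blue, blue → 266; yellow ×10^4 → 2660000 Ω.
R2: blue, red, green → 625; brown ×10 → 6250 Ω.
Series: 2660000 + 6250 = 2666250 Ω.

2666250 Ω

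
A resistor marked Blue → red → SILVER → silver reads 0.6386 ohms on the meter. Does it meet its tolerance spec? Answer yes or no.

yes

Blue → 6 (first significant figure)
Red → 2 (second significant figure)
Silver → ×0.01 multiplier
Silver → ±10% tolerance
62 × 0.01 = 0.62 Ω
Allowed range: 0.558 Ω to 0.682 Ω.
0.6386 ohms lies inside that range.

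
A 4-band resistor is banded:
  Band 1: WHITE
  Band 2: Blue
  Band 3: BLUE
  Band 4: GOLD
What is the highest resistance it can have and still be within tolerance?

100800000 Ω

White → 9 (first significant figure)
Blue → 6 (second significant figure)
Blue → ×10^6 multiplier
Gold → ±5% tolerance
96 × 1000000 = 96000000 Ω
Highest = 96000000 × (1 + 5/100) = 100800000 Ω.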